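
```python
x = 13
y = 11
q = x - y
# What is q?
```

Trace:
`x = 13` → x = 13
`y = 11` → y = 11
`q = x - y` → q = 2
So q = 2

Answer: 2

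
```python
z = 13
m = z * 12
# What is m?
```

Trace:
`z = 13` → z = 13
`m = z * 12` → m = 156
So m = 156

Answer: 156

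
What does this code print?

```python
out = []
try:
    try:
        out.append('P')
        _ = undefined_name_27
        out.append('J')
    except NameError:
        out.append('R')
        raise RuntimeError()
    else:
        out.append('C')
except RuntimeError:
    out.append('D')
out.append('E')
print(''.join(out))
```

Execution trace: 'P' (inner try body) → 'R' (inner except NameError) → 'D' (outer except RuntimeError) → 'E' (after the try/except). Output: PRDE

Answer: PRDE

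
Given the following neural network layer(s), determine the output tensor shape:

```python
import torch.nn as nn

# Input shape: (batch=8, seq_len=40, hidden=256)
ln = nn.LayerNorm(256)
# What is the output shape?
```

Input: (8, 40, 256) -> Output: (8, 40, 256)

Answer: (8, 40, 256)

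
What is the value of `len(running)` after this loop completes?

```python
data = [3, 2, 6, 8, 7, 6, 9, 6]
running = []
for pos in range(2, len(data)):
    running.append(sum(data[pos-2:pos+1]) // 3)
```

Number of 3-element averages
`running` takes the values: [] → [3] → [3, 5] → [3, 5, 7] → [3, 5, 7, 7] → [3, 5, 7, 7, 7] → [3, 5, 7, 7, 7, 7]
So `len(running)` = 6

Answer: 6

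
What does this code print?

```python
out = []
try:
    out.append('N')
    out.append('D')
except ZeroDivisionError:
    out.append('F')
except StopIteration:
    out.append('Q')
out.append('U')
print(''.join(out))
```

Execution trace: 'N' (try body) → 'D' (try body, no exception) → 'U' (after the try/except). Output: NDU

Answer: NDU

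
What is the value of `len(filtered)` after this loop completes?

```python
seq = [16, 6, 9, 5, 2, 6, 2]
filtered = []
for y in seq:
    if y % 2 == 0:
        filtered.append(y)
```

Count even numbers in [16, 6, 9, 5, 2, 6, 2]
`filtered` takes the values: [] → [16] → [16, 6] → [16, 6, 2] → [16, 6, 2, 6] → [16, 6, 2, 6, 2]
So `len(filtered)` = 5

Answer: 5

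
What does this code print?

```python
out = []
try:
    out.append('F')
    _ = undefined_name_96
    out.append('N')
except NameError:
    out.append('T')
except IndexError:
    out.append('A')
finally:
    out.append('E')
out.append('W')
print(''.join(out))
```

Execution trace: 'F' (try body) → 'T' (except NameError) → 'E' (finally) → 'W' (after the try/except). Output: FTEW

Answer: FTEW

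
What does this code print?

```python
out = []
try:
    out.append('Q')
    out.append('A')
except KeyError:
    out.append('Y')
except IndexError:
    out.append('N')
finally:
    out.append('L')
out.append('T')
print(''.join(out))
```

Execution trace: 'Q' (try body) → 'A' (try body, no exception) → 'L' (finally) → 'T' (after the try/except). Output: QALT

Answer: QALT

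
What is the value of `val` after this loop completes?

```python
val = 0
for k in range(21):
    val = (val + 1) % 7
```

Increment mod 7, 21 times = 0
`val` takes the values: 0 → 1 → 2 → 3 → 4 → 5 → 6 → 0 → 1 → 2 → 3 → 4 → 5 → 6 → 0 → 1 → 2 → 3 → 4 → 5 → 6 → 0

Answer: 0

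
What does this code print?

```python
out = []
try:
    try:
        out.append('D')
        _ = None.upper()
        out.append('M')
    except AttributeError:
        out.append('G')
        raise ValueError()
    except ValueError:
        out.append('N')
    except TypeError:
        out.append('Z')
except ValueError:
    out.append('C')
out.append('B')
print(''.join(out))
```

Execution trace: 'D' (inner try body) → 'G' (inner except AttributeError) → 'C' (outer except ValueError) → 'B' (after the try/except). Output: DGCB

Answer: DGCB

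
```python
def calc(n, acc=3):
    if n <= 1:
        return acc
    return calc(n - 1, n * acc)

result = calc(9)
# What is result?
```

Accumulator trace (n, acc): (9, 3) -> (8, 27) -> (7, 216) -> (6, 1512) -> (5, 9072) -> (4, 45360) -> (3, 181440) -> (2, 544320) -> (1, 1088640) -> return 1088640

Answer: 1088640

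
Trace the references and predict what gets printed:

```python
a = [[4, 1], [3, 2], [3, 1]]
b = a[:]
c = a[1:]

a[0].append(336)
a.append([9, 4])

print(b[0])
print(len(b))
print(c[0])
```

Key concept: slice with nested mutation.
Step by step:
`a = [[4, 1], [3, 2], [3, 1]]` → a = [[4, 1], [3, 2], [3, 1]]
`b = a[:]` → b = [[4, 1], [3, 2], [3, 1]]
`c = a[1:]` → c = [[3, 2], [3, 1]]
`a[0].append(336)` → a = [[4, 1, 336], [3, 2], [3, 1]]; b = [[4, 1, 336], [3, 2], [3, 1]]
`a.append([9, 4])` → a = [[4, 1, 336], [3, 2], [3, 1], [9, 4]]
`print(b[0])` → prints [4, 1, 336]
`print(len(b))` → prints 3
`print(c[0])` → prints [3, 2]

Answer:
[4, 1, 336]
3
[3, 2]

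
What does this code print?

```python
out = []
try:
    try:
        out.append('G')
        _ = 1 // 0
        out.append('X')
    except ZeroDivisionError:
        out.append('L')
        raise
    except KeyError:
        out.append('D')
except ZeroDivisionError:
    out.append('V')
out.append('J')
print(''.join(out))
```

Execution trace: 'G' (inner try body) → 'L' (inner except ZeroDivisionError) → 'V' (outer except ZeroDivisionError) → 'J' (after the try/except). Output: GLVJ

Answer: GLVJ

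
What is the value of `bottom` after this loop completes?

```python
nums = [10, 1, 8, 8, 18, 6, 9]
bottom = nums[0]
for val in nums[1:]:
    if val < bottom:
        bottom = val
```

Minimum of [10, 1, 8, 8, 18, 6, 9]
`bottom` takes the values: 10 → 1

Answer: 1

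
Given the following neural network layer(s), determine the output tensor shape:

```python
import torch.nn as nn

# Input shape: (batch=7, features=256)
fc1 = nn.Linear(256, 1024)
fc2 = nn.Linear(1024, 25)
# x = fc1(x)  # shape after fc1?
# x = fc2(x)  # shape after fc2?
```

Input: (7, 256) -> after fc1: (7, 1024) -> Output: (7, 25)

Answer: (7, 25)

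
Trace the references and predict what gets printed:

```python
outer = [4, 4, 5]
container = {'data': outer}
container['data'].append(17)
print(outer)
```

Key concept: dict holds reference to list.
Step by step:
`outer = [4, 4, 5]` → outer = [4, 4, 5]
`container = {'data': outer}` → container = {'data': [4, 4, 5]}
`container['data'].append(17)` → outer = [4, 4, 5, 17]; container = {'data': [4, 4, 5, 17]}
`print(outer)` → prints [4, 4, 5, 17]

Answer: [4, 4, 5, 17]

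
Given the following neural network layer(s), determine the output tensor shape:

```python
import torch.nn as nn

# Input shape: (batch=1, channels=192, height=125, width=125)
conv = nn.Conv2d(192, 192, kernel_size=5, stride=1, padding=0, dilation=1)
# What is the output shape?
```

Input: (1, 192, 125, 125) -> Output: (1, 192, 121, 121)

Answer: (1, 192, 121, 121)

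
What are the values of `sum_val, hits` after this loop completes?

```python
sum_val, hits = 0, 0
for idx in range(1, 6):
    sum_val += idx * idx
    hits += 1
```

Sum of squares and count
`sum_val, hits` takes the values: (0, 0) → (1, 0) → (1, 1) → (5, 1) → (5, 2) → (14, 2) → (14, 3) → (30, 3) → (30, 4) → (55, 4) → (55, 5)

Answer: 55, 5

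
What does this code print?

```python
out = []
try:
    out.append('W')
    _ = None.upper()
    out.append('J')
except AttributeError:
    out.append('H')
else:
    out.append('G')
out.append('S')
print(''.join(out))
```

Execution trace: 'W' (try body) → 'H' (except AttributeError) → 'S' (after the try/except). Output: WHS

Answer: WHS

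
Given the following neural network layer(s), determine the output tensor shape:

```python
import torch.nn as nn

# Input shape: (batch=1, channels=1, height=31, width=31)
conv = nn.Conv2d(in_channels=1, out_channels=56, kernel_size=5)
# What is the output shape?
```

Input: (1, 1, 31, 31) -> Output: (1, 56, 27, 27)

Answer: (1, 56, 27, 27)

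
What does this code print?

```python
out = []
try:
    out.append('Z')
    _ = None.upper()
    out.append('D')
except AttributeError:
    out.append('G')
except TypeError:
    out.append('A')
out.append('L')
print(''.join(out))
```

Execution trace: 'Z' (try body) → 'G' (except AttributeError) → 'L' (after the try/except). Output: ZGL

Answer: ZGL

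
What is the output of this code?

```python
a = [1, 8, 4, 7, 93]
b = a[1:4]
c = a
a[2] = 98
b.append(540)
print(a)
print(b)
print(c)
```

Key concept: slice vs alias.
Step by step:
`a = [1, 8, 4, 7, 93]` → a = [1, 8, 4, 7, 93]
`b = a[1:4]` → b = [8, 4, 7]
`c = a` → c = [1, 8, 4, 7, 93] (same object as a)
`a[2] = 98` → a = [1, 8, 98, 7, 93] (same object as c); c = [1, 8, 98, 7, 93] (same object as a)
`b.append(540)` → b = [8, 4, 7, 540]
`print(a)` → prints [1, 8, 98, 7, 93]
`print(b)` → prints [8, 4, 7, 540]
`print(c)` → prints [1, 8, 98, 7, 93]

Answer:
[1, 8, 98, 7, 93]
[8, 4, 7, 540]
[1, 8, 98, 7, 93]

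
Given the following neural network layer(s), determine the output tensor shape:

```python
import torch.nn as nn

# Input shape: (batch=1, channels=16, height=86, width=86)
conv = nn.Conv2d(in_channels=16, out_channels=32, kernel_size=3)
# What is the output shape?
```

Input: (1, 16, 86, 86) -> Output: (1, 32, 84, 84)

Answer: (1, 32, 84, 84)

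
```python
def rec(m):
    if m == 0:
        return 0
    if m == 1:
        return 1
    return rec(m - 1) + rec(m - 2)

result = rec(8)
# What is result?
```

Build up from base cases: rec(0)=0, rec(1)=1, rec(2)=1, rec(3)=2, rec(4)=3, rec(5)=5, rec(6)=8, ..., rec(8)=21

Answer: 21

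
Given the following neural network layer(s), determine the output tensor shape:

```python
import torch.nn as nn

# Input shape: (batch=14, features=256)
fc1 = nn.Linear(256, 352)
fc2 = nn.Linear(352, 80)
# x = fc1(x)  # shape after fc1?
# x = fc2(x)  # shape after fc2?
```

Input: (14, 256) -> after fc1: (14, 352) -> Output: (14, 80)

Answer: (14, 80)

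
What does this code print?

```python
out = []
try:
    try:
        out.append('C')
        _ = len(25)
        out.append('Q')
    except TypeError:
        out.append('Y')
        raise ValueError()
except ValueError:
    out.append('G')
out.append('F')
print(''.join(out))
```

Execution trace: 'C' (try body) → 'Y' (except TypeError) → 'G' (outer except ValueError) → 'F' (after the try/except). Output: CYGF

Answer: CYGF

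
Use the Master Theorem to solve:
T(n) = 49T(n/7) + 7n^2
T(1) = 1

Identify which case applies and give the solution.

a=49, b=7, f(n)=7n^2. log_7(49) = 2. Since c=2 = 2, Case 2 applies: T(n) = Θ(n^log_b(a) · log n) = O(n^2 log n).

Answer: O(n^2 log n) - Case 2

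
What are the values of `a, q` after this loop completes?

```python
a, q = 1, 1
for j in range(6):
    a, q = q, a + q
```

Fibonacci: after 6 iterations
`a, q` takes the values: (1, 1) → (1, 2) → (2, 3) → (3, 5) → (5, 8) → (8, 13) → (13, 21)

Answer: 13, 21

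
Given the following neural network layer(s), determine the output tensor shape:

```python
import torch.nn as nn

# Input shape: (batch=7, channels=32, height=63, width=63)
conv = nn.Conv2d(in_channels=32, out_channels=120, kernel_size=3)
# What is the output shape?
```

Input: (7, 32, 63, 63) -> Output: (7, 120, 61, 61)

Answer: (7, 120, 61, 61)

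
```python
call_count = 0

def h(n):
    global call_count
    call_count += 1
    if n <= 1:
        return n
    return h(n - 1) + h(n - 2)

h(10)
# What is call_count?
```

Calls(n) = 1 + Calls(n-1) + Calls(n-2); Calls(0)=Calls(1)=1. For n=10 this gives 177.

Answer: 177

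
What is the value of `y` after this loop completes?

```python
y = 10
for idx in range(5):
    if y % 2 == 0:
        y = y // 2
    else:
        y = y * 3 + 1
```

Collatz-style transformation from 10
`y` takes the values: 10 → 5 → 16 → 8 → 4 → 2

Answer: 2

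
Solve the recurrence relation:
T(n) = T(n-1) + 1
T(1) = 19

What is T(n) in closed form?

Unrolling: T(n) = T(1) + 1·(n-1) = 19 + 1(n-1) = n + 18.

Answer: T(n) = n + 18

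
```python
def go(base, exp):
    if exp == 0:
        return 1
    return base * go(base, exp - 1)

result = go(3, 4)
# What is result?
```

go(3, 4) = 3 * 3 * 3 * 3 = 81

Answer: 81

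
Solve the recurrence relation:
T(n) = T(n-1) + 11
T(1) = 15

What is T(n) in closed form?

Unrolling: T(n) = T(1) + 11·(n-1) = 15 + 11(n-1) = 11n + 4.

Answer: T(n) = 11n + 4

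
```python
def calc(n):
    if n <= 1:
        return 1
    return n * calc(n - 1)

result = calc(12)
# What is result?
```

calc(12) = 12 * 11 * 10 * 9 * 8 * 7 * 6 * 5 * 4 * 3 * 2 * 1 = 479001600

Answer: 479001600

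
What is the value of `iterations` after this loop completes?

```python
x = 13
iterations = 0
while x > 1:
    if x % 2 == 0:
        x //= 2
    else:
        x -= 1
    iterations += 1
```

Steps to reduce 13 to 1
`iterations` takes the values: 0 → 1 → 2 → 3 → 4 → 5

Answer: 5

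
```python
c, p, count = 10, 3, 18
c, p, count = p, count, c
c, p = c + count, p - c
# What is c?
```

Trace:
`c, p, count = 10, 3, 18` → c = 10; p = 3; count = 18
`c, p, count = p, count, c` → c = 3; p = 18; count = 10
`c, p = c + count, p - c` → c = 13; p = 15
So c = 13

Answer: 13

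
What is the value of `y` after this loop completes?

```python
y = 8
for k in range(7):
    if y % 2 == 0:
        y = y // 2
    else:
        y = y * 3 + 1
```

Collatz-style transformation from 8
`y` takes the values: 8 → 4 → 2 → 1 → 4 → 2 → 1 → 4

Answer: 4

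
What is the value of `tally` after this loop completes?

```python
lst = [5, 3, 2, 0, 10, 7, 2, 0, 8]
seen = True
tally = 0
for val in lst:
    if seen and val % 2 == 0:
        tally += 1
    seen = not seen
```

Count even values at even positions
`tally` takes the values: 0 → 1 → 2 → 3 → 4

Answer: 4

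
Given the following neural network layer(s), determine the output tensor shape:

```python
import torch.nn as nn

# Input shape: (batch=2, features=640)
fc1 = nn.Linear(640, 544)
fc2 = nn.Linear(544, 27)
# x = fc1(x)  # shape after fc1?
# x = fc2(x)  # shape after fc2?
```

Input: (2, 640) -> after fc1: (2, 544) -> Output: (2, 27)

Answer: (2, 27)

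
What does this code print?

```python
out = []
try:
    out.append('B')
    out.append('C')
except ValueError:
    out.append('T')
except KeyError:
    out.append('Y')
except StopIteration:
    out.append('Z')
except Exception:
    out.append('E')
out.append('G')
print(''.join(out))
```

Execution trace: 'B' (try body) → 'C' (try body, no exception) → 'G' (after the try/except). Output: BCG

Answer: BCG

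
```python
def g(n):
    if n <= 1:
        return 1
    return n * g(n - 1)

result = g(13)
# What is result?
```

g(13) = 13 * 12 * 11 * 10 * 9 * 8 * 7 * 6 * 5 * 4 * 3 * 2 * 1 = 6227020800

Answer: 6227020800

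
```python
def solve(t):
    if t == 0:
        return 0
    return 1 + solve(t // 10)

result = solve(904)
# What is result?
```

Count of digits of 904: 3

Answer: 3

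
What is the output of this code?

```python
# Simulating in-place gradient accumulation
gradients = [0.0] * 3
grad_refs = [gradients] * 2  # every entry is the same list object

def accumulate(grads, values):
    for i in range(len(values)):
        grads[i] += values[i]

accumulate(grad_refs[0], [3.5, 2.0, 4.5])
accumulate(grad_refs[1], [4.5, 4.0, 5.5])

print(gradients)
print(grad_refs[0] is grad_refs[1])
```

Key concept: gradient accumulation aliasing.
Step by step:
`gradients = [0.0] * 3` → gradients = [0.0, 0.0, 0.0]
`grad_refs = [gradients] * 2` → grad_refs = [[0.0, 0.0, 0.0], [0.0, 0.0, 0.0]]
`accumulate(grad_refs[0], [3.5, 2.0, 4.5])` → gradients = [3.5, 2.0, 4.5]; grad_refs = [[3.5, 2.0, 4.5], [3.5, 2.0, 4.5]]
`accumulate(grad_refs[1], [4.5, 4.0, 5.5])` → gradients = [8.0, 6.0, 10.0]; grad_refs = [[8.0, 6.0, 10.0], [8.0, 6.0, 10.0]]
`print(gradients)` → prints [8.0, 6.0, 10.0]
`print(grad_refs[0] is grad_refs[1])` → prints True

Answer:
[8.0, 6.0, 10.0]
True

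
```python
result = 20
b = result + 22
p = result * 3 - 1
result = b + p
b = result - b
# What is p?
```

Trace:
`result = 20` → result = 20
`b = result + 22` → b = 42
`p = result * 3 - 1` → p = 59
`result = b + p` → result = 101
`b = result - b` → b = 59
So p = 59

Answer: 59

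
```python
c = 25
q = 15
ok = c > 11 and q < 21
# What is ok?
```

Trace:
`c = 25` → c = 25
`q = 15` → q = 15
`ok = c > 11 and q < 21` → ok = True
So ok = True

Answer: True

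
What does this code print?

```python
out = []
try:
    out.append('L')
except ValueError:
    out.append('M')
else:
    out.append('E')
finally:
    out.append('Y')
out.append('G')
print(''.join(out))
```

Execution trace: 'L' (try body, no exception) → 'E' (else) → 'Y' (finally) → 'G' (after the try/except). Output: LEYG

Answer: LEYG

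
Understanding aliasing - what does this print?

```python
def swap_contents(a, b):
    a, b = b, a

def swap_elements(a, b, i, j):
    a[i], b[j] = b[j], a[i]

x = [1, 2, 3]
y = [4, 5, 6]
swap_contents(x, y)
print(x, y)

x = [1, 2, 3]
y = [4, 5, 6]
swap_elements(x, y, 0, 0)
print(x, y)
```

Key concept: parameter rebinding vs mutation.
Step by step:
`x = [1, 2, 3]` → x = [1, 2, 3]
`y = [4, 5, 6]` → y = [4, 5, 6]
`swap_contents(x, y)` → no visible change to tracked variables
`print(x, y)` → prints [1, 2, 3] [4, 5, 6]
`x = [1, 2, 3]` → x = [1, 2, 3]
`y = [4, 5, 6]` → y = [4, 5, 6]
`swap_elements(x, y, 0, 0)` → x = [4, 2, 3]; y = [1, 5, 6]
`print(x, y)` → prints [4, 2, 3] [1, 5, 6]

Answer:
[1, 2, 3] [4, 5, 6]
[4, 2, 3] [1, 5, 6]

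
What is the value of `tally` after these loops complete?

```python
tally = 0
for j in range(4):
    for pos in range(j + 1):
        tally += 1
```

Triangle: 1 + 2 + ... + 4
`tally` takes the values: 0 → 1 → 2 → 3 → 4 → 5 → 6 → 7 → 8 → 9 → 10

Answer: 10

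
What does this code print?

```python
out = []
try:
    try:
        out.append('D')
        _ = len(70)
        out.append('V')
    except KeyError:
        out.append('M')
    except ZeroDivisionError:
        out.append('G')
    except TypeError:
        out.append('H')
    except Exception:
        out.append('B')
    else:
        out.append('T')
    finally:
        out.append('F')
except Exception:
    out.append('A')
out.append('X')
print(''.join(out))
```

Execution trace: 'D' (inner try body) → 'H' (inner except TypeError) → 'F' (inner finally) → 'X' (after the try/except). Output: DHFX

Answer: DHFX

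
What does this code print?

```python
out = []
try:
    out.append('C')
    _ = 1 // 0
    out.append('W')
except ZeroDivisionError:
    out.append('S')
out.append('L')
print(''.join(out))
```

Execution trace: 'C' (try body) → 'S' (except ZeroDivisionError) → 'L' (after the try/except). Output: CSL

Answer: CSL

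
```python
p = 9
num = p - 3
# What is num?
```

Trace:
`p = 9` → p = 9
`num = p - 3` → num = 6
So num = 6

Answer: 6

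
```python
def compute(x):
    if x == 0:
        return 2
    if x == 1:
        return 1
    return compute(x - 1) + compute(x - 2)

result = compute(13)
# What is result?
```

Build up from base cases: compute(0)=2, compute(1)=1, compute(2)=3, compute(3)=4, compute(4)=7, compute(5)=11, compute(6)=18, ..., compute(13)=521

Answer: 521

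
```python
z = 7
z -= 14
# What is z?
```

Trace:
`z = 7` → z = 7
`z -= 14` → z = -7
So z = -7

Answer: -7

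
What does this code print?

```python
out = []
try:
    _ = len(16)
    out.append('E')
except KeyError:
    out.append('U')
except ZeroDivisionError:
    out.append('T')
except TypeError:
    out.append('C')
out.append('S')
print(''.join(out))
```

Execution trace: 'C' (except TypeError) → 'S' (after the try/except). Output: CS

Answer: CS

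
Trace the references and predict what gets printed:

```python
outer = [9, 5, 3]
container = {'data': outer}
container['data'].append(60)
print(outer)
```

Key concept: dict holds reference to list.
Step by step:
`outer = [9, 5, 3]` → outer = [9, 5, 3]
`container = {'data': outer}` → container = {'data': [9, 5, 3]}
`container['data'].append(60)` → outer = [9, 5, 3, 60]; container = {'data': [9, 5, 3, 60]}
`print(outer)` → prints [9, 5, 3, 60]

Answer: [9, 5, 3, 60]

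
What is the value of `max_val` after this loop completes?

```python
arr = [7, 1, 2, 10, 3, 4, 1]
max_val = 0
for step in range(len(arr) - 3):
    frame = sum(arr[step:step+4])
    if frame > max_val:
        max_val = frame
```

Max sum of 4-element window in [7, 1, 2, 10, 3, 4, 1]
`max_val` takes the values: 0 → 20

Answer: 20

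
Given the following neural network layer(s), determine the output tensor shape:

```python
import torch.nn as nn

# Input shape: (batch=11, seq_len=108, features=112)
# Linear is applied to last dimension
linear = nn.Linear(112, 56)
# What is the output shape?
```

Input: (11, 108, 112) -> Output: (11, 108, 56)

Answer: (11, 108, 56)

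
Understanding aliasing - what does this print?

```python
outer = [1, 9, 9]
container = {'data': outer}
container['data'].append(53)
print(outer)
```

Key concept: dict holds reference to list.
Step by step:
`outer = [1, 9, 9]` → outer = [1, 9, 9]
`container = {'data': outer}` → container = {'data': [1, 9, 9]}
`container['data'].append(53)` → outer = [1, 9, 9, 53]; container = {'data': [1, 9, 9, 53]}
`print(outer)` → prints [1, 9, 9, 53]

Answer: [1, 9, 9, 53]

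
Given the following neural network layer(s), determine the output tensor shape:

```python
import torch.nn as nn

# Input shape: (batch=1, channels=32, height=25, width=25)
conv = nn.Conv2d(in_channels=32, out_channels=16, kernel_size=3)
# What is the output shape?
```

Input: (1, 32, 25, 25) -> Output: (1, 16, 23, 23)

Answer: (1, 16, 23, 23)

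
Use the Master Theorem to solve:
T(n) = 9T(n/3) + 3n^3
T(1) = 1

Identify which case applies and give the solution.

a=9, b=3, f(n)=3n^3. log_3(9) = 2. Since c=3 > 2 and the regularity condition holds (9(n/3)^3 = (9/3^3)n^3 with 9/3^3 < 1), Case 3 applies: T(n) = Θ(f(n)) = O(n^3).

Answer: O(n^3) - Case 3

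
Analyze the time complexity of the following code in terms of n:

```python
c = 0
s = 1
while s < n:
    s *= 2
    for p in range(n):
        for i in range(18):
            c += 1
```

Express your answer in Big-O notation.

Each loop level contributes: log n × n × 1. Multiplying the contributions gives O(n log n).

Answer: O(n log n)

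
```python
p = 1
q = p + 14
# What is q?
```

Trace:
`p = 1` → p = 1
`q = p + 14` → q = 15
So q = 15

Answer: 15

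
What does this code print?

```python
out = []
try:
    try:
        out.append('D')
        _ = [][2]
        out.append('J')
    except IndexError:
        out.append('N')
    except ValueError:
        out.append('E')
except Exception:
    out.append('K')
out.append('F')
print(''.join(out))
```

Execution trace: 'D' (inner try body) → 'N' (inner except IndexError) → 'F' (after the try/except). Output: DNF

Answer: DNF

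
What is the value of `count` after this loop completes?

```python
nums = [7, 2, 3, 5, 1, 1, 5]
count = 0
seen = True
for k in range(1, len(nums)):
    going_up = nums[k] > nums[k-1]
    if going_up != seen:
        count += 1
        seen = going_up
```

Count direction changes in [7, 2, 3, 5, 1, 1, 5]
`count` takes the values: 0 → 1 → 2 → 3 → 4

Answer: 4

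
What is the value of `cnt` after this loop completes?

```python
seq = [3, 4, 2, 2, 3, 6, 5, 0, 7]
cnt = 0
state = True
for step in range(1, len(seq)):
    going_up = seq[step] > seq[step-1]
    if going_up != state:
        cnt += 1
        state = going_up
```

Count direction changes in [3, 4, 2, 2, 3, 6, 5, 0, 7]
`cnt` takes the values: 0 → 1 → 2 → 3 → 4

Answer: 4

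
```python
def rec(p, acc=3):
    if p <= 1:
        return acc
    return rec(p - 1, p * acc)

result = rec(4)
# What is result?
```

Accumulator trace (n, acc): (4, 3) -> (3, 12) -> (2, 36) -> (1, 72) -> return 72

Answer: 72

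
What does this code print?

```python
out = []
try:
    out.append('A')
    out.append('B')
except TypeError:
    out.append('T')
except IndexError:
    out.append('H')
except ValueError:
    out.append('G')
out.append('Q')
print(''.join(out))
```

Execution trace: 'A' (try body) → 'B' (try body, no exception) → 'Q' (after the try/except). Output: ABQ

Answer: ABQ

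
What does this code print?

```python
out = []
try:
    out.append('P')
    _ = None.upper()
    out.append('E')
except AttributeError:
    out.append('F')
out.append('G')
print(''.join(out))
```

Execution trace: 'P' (try body) → 'F' (except AttributeError) → 'G' (after the try/except). Output: PFG

Answer: PFG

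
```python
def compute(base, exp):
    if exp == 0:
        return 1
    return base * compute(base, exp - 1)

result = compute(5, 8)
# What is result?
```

compute(5, 8) = 5 * 5 * 5 * 5 * 5 * 5 * 5 * 5 = 390625

Answer: 390625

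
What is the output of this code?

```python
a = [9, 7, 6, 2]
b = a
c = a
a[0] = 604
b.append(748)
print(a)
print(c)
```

Key concept: multiple aliases.
Step by step:
`a = [9, 7, 6, 2]` → a = [9, 7, 6, 2]
`b = a` → b = [9, 7, 6, 2] (same object as a)
`c = a` → c = [9, 7, 6, 2] (same object as a, b)
`a[0] = 604` → a = [604, 7, 6, 2] (same object as b, c); b = [604, 7, 6, 2] (same object as a, c); c = [604, 7, 6, 2] (same object as a, b)
`b.append(748)` → a = [604, 7, 6, 2, 748] (same object as b, c); b = [604, 7, 6, 2, 748] (same object as a, c); c = [604, 7, 6, 2, 748] (same object as a, b)
`print(a)` → prints [604, 7, 6, 2, 748]
`print(c)` → prints [604, 7, 6, 2, 748]

Answer:
[604, 7, 6, 2, 748]
[604, 7, 6, 2, 748]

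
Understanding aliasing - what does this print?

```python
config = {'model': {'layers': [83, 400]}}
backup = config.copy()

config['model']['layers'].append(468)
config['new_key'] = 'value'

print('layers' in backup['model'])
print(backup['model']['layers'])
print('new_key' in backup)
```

Key concept: shallow copy gotcha with nested dict.
Step by step:
`config = {'model': {'layers': [83, 400]}}` → config = {'model': {'layers': [83, 400]}}
`backup = config.copy()` → backup = {'model': {'layers': [83, 400]}}
`config['model']['layers'].append(468)` → config = {'model': {'layers': [83, 400, 468]}}; backup = {'model': {'layers': [83, 400, 468]}}
`config['new_key'] = 'value'` → config = {'model': {'layers': [83, 400, 468]}, 'new_key': 'value'}
`print('layers' in backup['model'])` → prints True
`print(backup['model']['layers'])` → prints [83, 400, 468]
`print('new_key' in backup)` → prints False

Answer:
True
[83, 400, 468]
False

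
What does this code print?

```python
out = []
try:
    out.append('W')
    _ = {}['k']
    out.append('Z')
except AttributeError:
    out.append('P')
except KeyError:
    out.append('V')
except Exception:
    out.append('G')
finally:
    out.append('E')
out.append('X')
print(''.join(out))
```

Execution trace: 'W' (try body) → 'V' (except KeyError) → 'E' (finally) → 'X' (after the try/except). Output: WVEX

Answer: WVEX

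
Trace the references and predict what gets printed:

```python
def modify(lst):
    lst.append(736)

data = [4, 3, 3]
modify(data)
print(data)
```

Key concept: function modifies passed list.
Step by step:
`data = [4, 3, 3]` → data = [4, 3, 3]
`modify(data)` → data = [4, 3, 3, 736]
`print(data)` → prints [4, 3, 3, 736]

Answer: [4, 3, 3, 736]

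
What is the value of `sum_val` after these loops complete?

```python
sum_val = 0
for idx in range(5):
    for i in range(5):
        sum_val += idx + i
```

Sum of all idx+i for idx,i in 5x5
`sum_val` takes the values: 0 → 1 → 3 → 6 → 10 → 11 → 13 → 16 → 20 → 25 → 27 → 30 → 34 → 39 → 45 → 48 → 52 → 57 → 63 → 70 → 74 → 79 → 85 → 92 → 100

Answer: 100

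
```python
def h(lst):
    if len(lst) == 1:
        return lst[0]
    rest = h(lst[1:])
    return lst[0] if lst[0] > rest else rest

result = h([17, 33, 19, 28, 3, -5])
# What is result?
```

Recursive max over [17, 33, 19, 28, 3, -5] = 33

Answer: 33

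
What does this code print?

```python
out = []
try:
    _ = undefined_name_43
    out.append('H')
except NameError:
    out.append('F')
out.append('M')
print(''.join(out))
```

Execution trace: 'F' (except NameError) → 'M' (after the try/except). Output: FM

Answer: FM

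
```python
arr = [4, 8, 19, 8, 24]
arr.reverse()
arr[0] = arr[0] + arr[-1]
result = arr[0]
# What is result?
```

Trace:
`arr = [4, 8, 19, 8, 24]` → arr = [4, 8, 19, 8, 24]
`arr.reverse()` → arr = [24, 8, 19, 8, 4]
`arr[0] = arr[0] + arr[-1]` → arr = [28, 8, 19, 8, 4]
`result = arr[0]` → result = 28
So result = 28

Answer: 28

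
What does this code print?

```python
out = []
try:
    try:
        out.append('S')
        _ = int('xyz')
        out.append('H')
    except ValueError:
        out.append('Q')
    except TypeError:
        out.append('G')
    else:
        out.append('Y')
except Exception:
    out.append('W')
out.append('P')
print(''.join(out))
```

Execution trace: 'S' (inner try body) → 'Q' (inner except ValueError) → 'P' (after the try/except). Output: SQP

Answer: SQP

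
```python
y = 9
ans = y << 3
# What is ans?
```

Trace:
`y = 9` → y = 9
`ans = y << 3` → ans = 72
So ans = 72

Answer: 72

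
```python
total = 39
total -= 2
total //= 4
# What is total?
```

Trace:
`total = 39` → total = 39
`total -= 2` → total = 37
`total //= 4` → total = 9
So total = 9

Answer: 9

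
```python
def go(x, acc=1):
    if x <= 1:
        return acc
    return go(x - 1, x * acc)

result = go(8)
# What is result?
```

Accumulator trace (n, acc): (8, 1) -> (7, 8) -> (6, 56) -> (5, 336) -> (4, 1680) -> (3, 6720) -> (2, 20160) -> (1, 40320) -> return 40320

Answer: 40320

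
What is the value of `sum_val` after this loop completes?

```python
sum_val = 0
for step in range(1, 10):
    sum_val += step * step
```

Sum of squares 1² to 9² = 285
`sum_val` takes the values: 0 → 1 → 5 → 14 → 30 → 55 → 91 → 140 → 204 → 285

Answer: 285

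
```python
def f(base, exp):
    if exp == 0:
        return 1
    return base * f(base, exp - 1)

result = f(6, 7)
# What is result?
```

f(6, 7) = 6 * 6 * 6 * 6 * 6 * 6 * 6 = 279936

Answer: 279936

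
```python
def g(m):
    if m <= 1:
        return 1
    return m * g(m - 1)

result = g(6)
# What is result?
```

g(6) = 6 * 5 * 4 * 3 * 2 * 1 = 720

Answer: 720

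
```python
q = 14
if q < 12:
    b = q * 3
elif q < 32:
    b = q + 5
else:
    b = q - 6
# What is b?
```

Trace:
`q = 14` → q = 14
`if q < 12: ...` → q < 12 is False, q < 32 is True → b = 19
So b = 19

Answer: 19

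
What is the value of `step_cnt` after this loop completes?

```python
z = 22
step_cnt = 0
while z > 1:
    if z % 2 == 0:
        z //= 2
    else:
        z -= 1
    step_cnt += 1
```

Steps to reduce 22 to 1
`step_cnt` takes the values: 0 → 1 → 2 → 3 → 4 → 5 → 6

Answer: 6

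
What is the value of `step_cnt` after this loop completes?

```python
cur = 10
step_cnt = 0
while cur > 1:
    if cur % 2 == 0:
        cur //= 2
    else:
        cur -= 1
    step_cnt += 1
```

Steps to reduce 10 to 1
`step_cnt` takes the values: 0 → 1 → 2 → 3 → 4

Answer: 4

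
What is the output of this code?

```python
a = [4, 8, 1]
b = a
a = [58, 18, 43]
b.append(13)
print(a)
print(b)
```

Key concept: rebinding vs mutation: a is rebound to a new list, b still points at the original.
Step by step:
`a = [4, 8, 1]` → a = [4, 8, 1]
`b = a` → b = [4, 8, 1] (same object as a)
`a = [58, 18, 43]` → a = [58, 18, 43]
`b.append(13)` → b = [4, 8, 1, 13]
`print(a)` → prints [58, 18, 43]
`print(b)` → prints [4, 8, 1, 13]

Answer:
[58, 18, 43]
[4, 8, 1, 13]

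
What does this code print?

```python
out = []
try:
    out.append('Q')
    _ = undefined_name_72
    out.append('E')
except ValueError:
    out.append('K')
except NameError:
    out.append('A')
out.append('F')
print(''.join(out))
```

Execution trace: 'Q' (try body) → 'A' (except NameError) → 'F' (after the try/except). Output: QAF

Answer: QAF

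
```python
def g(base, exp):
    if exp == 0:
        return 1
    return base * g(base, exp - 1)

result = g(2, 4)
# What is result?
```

g(2, 4) = 2 * 2 * 2 * 2 = 16

Answer: 16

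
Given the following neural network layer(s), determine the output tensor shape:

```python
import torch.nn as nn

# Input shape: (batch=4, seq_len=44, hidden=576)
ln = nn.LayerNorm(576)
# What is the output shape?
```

Input: (4, 44, 576) -> Output: (4, 44, 576)

Answer: (4, 44, 576)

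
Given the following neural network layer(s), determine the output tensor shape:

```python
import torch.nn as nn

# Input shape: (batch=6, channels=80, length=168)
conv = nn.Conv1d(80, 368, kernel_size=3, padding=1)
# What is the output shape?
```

Input: (6, 80, 168) -> Output: (6, 368, 168)

Answer: (6, 368, 168)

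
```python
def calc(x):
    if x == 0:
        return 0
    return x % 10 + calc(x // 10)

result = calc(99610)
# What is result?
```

Sum of digits of 99610: 0 + 1 + 6 + 9 + 9 = 25

Answer: 25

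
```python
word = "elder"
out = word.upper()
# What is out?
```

Trace:
`word = "elder"` → word = 'elder'
`out = word.upper()` → out = 'ELDER'
So out = 'ELDER'

Answer: 'ELDER'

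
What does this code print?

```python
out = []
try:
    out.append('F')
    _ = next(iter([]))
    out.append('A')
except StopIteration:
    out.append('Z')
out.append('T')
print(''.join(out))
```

Execution trace: 'F' (try body) → 'Z' (except StopIteration) → 'T' (after the try/except). Output: FZT

Answer: FZT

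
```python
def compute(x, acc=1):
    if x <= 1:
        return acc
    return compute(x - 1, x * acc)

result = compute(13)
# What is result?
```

Accumulator trace (n, acc): (13, 1) -> (12, 13) -> (11, 156) -> (10, 1716) -> (9, 17160) -> (8, 154440) -> (7, 1235520) -> (6, 8648640) -> (5, 51891840) -> (4, 259459200) -> (3, 1037836800) -> (2, 3113510400) -> (1, 6227020800) -> return 6227020800

Answer: 6227020800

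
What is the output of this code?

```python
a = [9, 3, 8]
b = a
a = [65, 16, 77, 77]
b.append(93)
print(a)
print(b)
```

Key concept: rebinding vs mutation: a is rebound to a new list, b still points at the original.
Step by step:
`a = [9, 3, 8]` → a = [9, 3, 8]
`b = a` → b = [9, 3, 8] (same object as a)
`a = [65, 16, 77, 77]` → a = [65, 16, 77, 77]
`b.append(93)` → b = [9, 3, 8, 93]
`print(a)` → prints [65, 16, 77, 77]
`print(b)` → prints [9, 3, 8, 93]

Answer:
[65, 16, 77, 77]
[9, 3, 8, 93]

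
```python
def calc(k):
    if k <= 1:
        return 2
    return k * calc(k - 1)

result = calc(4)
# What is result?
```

calc(4) = 4 * 3 * 2 * 2 = 48

Answer: 48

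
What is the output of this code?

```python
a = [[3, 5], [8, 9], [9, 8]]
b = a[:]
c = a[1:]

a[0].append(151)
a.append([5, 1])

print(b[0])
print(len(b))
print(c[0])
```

Key concept: slice with nested mutation.
Step by step:
`a = [[3, 5], [8, 9], [9, 8]]` → a = [[3, 5], [8, 9], [9, 8]]
`b = a[:]` → b = [[3, 5], [8, 9], [9, 8]]
`c = a[1:]` → c = [[8, 9], [9, 8]]
`a[0].append(151)` → a = [[3, 5, 151], [8, 9], [9, 8]]; b = [[3, 5, 151], [8, 9], [9, 8]]
`a.append([5, 1])` → a = [[3, 5, 151], [8, 9], [9, 8], [5, 1]]
`print(b[0])` → prints [3, 5, 151]
`print(len(b))` → prints 3
`print(c[0])` → prints [8, 9]

Answer:
[3, 5, 151]
3
[8, 9]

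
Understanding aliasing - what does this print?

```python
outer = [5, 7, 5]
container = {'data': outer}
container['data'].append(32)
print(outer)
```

Key concept: dict holds reference to list.
Step by step:
`outer = [5, 7, 5]` → outer = [5, 7, 5]
`container = {'data': outer}` → container = {'data': [5, 7, 5]}
`container['data'].append(32)` → outer = [5, 7, 5, 32]; container = {'data': [5, 7, 5, 32]}
`print(outer)` → prints [5, 7, 5, 32]

Answer: [5, 7, 5, 32]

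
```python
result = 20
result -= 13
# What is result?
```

Trace:
`result = 20` → result = 20
`result -= 13` → result = 7
So result = 7

Answer: 7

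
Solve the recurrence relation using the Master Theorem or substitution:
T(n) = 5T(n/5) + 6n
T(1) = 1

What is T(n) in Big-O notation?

By Master Theorem: a=5, b=5, f(n)=6n. Since log_5(5) = 1 and f(n) = Θ(n^1), Case 2 applies. T(n) = O(n log n).

Answer: O(n log n)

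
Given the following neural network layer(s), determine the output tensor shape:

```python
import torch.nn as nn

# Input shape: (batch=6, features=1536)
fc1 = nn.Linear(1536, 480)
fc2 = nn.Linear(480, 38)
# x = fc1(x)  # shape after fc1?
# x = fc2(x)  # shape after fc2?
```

Input: (6, 1536) -> after fc1: (6, 480) -> Output: (6, 38)

Answer: (6, 38)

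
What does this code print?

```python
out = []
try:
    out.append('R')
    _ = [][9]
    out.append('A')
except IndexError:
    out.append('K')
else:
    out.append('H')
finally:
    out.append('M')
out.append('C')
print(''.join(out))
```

Execution trace: 'R' (try body) → 'K' (except IndexError) → 'M' (finally) → 'C' (after the try/except). Output: RKMC

Answer: RKMC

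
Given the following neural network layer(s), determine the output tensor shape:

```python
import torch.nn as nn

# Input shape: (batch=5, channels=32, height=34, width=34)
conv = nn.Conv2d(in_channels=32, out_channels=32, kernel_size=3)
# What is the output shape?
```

Input: (5, 32, 34, 34) -> Output: (5, 32, 32, 32)

Answer: (5, 32, 32, 32)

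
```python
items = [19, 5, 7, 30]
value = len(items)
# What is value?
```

Trace:
`items = [19, 5, 7, 30]` → items = [19, 5, 7, 30]
`value = len(items)` → value = 4
So value = 4

Answer: 4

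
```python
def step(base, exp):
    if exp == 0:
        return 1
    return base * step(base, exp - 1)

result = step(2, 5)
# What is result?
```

step(2, 5) = 2 * 2 * 2 * 2 * 2 = 32

Answer: 32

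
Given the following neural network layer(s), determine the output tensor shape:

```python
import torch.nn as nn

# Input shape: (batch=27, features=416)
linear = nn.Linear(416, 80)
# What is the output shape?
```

Input: (27, 416) -> Output: (27, 80)

Answer: (27, 80)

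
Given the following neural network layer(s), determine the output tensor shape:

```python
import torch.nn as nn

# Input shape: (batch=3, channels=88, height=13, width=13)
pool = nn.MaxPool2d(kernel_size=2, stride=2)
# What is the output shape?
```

Input: (3, 88, 13, 13) -> Output: (3, 88, 6, 6)

Answer: (3, 88, 6, 6)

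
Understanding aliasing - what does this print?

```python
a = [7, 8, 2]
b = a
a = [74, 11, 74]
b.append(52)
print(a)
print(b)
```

Key concept: rebinding vs mutation: a is rebound to a new list, b still points at the original.
Step by step:
`a = [7, 8, 2]` → a = [7, 8, 2]
`b = a` → b = [7, 8, 2] (same object as a)
`a = [74, 11, 74]` → a = [74, 11, 74]
`b.append(52)` → b = [7, 8, 2, 52]
`print(a)` → prints [74, 11, 74]
`print(b)` → prints [7, 8, 2, 52]

Answer:
[74, 11, 74]
[7, 8, 2, 52]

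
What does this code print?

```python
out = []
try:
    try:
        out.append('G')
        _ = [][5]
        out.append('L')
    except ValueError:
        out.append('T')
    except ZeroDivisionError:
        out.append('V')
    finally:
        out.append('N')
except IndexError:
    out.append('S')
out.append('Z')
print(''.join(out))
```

Execution trace: 'G' (try body) → 'N' (finally) → 'S' (outer except IndexError) → 'Z' (after the try/except). Output: GNSZ

Answer: GNSZ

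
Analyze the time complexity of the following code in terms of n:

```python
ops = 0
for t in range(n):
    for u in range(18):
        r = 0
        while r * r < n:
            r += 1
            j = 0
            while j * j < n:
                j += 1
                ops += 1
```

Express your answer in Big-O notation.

Each loop level contributes: n × 1 × √n × √n. Multiplying the contributions gives O(n^2).

Answer: O(n^2)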